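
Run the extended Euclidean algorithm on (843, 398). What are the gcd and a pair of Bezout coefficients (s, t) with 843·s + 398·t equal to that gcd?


Euclidean algorithm on (843, 398) — divide until remainder is 0:
  843 = 2 · 398 + 47
  398 = 8 · 47 + 22
  47 = 2 · 22 + 3
  22 = 7 · 3 + 1
  3 = 3 · 1 + 0
gcd(843, 398) = 1.
Track Bezout coefficients alongside the remainders: start with r₀ = 843 = a·1 + b·0 (s = 1, t = 0) and r₁ = 398 = a·0 + b·1 (s = 0, t = 1); each new remainder r_{k+1} = r_{k-1} − q_k·r_k inherits s_{k+1} = s_{k-1} − q_k·s_k, t_{k+1} = t_{k-1} − q_k·t_k, so r_k = a·s_k + b·t_k at every step:
  q = 2: r = 47, s = 1 − 2·0 = 1, t = 0 − 2·1 = -2  (check: 843·1 + 398·(-2) = 47)
  q = 8: r = 22, s = 0 − 8·1 = -8, t = 1 − 8·(-2) = 17  (check: 843·(-8) + 398·17 = 22)
  q = 2: r = 3, s = 1 − 2·(-8) = 17, t = -2 − 2·17 = -36  (check: 843·17 + 398·(-36) = 3)
  q = 7: r = 1, s = -8 − 7·17 = -127, t = 17 − 7·(-36) = 269  (check: 843·(-127) + 398·269 = 1)
The row with r = 1 (the gcd) gives the Bezout coefficients s = -127, t = 269.
Result: 843 · (-127) + 398 · (269) = 1.

gcd(843, 398) = 1; s = -127, t = 269 (check: 843·(-127) + 398·269 = 1).


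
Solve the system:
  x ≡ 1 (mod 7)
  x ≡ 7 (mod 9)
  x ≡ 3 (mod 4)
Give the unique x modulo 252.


Moduli 7, 9, 4 are pairwise coprime; by CRT there is a unique solution modulo M = 7 · 9 · 4 = 252.
Solve pairwise, accumulating the modulus:
  Start with x ≡ 1 (mod 7).
  Combine with x ≡ 7 (mod 9): since gcd(7, 9) = 1, we get a unique residue mod 63.
    Write x = 1 + 7·t and substitute into x ≡ 7 (mod 9): 7·t ≡ 7 − 1 = 6 (mod 9).
    The inverse of 7 mod 9 is 4 (since 7·4 = 28 = 3·9 + 1), so t ≡ 4·6 = 24 ≡ 6 (mod 9).
    Then x = 1 + 7·6 = 43, valid modulo lcm(7, 9) = 63: x ≡ 43 (mod 63).
  Combine with x ≡ 3 (mod 4): since gcd(63, 4) = 1, we get a unique residue mod 252.
    Write x = 43 + 63·t and substitute into x ≡ 3 (mod 4): 63·t ≡ 3 − 43 = -40 (mod 4).
    Reduce coefficients mod 4: 3·t ≡ 0 (mod 4).
    The inverse of 3 mod 4 is 3 (since 3·3 = 9 = 2·4 + 1), so t ≡ 3·0 = 0 ≡ 0 (mod 4).
    Then x = 43 + 63·0 = 43, valid modulo lcm(63, 4) = 252: x ≡ 43 (mod 252).
Verify: 43 mod 7 = 1 ✓, 43 mod 9 = 7 ✓, 43 mod 4 = 3 ✓.

x ≡ 43 (mod 252).


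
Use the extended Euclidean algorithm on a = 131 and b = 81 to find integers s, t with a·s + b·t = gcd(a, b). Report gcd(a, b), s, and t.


Euclidean algorithm on (131, 81) — divide until remainder is 0:
  131 = 1 · 81 + 50
  81 = 1 · 50 + 31
  50 = 1 · 31 + 19
  31 = 1 · 19 + 12
  19 = 1 · 12 + 7
  12 = 1 · 7 + 5
  7 = 1 · 5 + 2
  5 = 2 · 2 + 1
  2 = 2 · 1 + 0
gcd(131, 81) = 1.
Track Bezout coefficients alongside the remainders: start with r₀ = 131 = a·1 + b·0 (s = 1, t = 0) and r₁ = 81 = a·0 + b·1 (s = 0, t = 1); each new remainder r_{k+1} = r_{k-1} − q_k·r_k inherits s_{k+1} = s_{k-1} − q_k·s_k, t_{k+1} = t_{k-1} − q_k·t_k, so r_k = a·s_k + b·t_k at every step:
  q = 1: r = 50, s = 1 − 1·0 = 1, t = 0 − 1·1 = -1  (check: 131·1 + 81·(-1) = 50)
  q = 1: r = 31, s = 0 − 1·1 = -1, t = 1 − 1·(-1) = 2  (check: 131·(-1) + 81·2 = 31)
  q = 1: r = 19, s = 1 − 1·(-1) = 2, t = -1 − 1·2 = -3  (check: 131·2 + 81·(-3) = 19)
  q = 1: r = 12, s = -1 − 1·2 = -3, t = 2 − 1·(-3) = 5  (check: 131·(-3) + 81·5 = 12)
  q = 1: r = 7, s = 2 − 1·(-3) = 5, t = -3 − 1·5 = -8  (check: 131·5 + 81·(-8) = 7)
  q = 1: r = 5, s = -3 − 1·5 = -8, t = 5 − 1·(-8) = 13  (check: 131·(-8) + 81·13 = 5)
  q = 1: r = 2, s = 5 − 1·(-8) = 13, t = -8 − 1·13 = -21  (check: 131·13 + 81·(-21) = 2)
  q = 2: r = 1, s = -8 − 2·13 = -34, t = 13 − 2·(-21) = 55  (check: 131·(-34) + 81·55 = 1)
The row with r = 1 (the gcd) gives the Bezout coefficients s = -34, t = 55.
Result: 131 · (-34) + 81 · (55) = 1.

gcd(131, 81) = 1; s = -34, t = 55 (check: 131·(-34) + 81·55 = 1).


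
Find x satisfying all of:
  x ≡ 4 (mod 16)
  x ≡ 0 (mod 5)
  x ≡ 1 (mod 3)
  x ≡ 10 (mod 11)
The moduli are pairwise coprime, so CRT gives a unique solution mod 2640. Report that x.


Product of moduli M = 16 · 5 · 3 · 11 = 2640.
Merge one congruence at a time:
  Start: x ≡ 4 (mod 16).
  Combine with x ≡ 0 (mod 5); new modulus lcm = 80.
    Write x = 4 + 16·t and substitute into x ≡ 0 (mod 5): 16·t ≡ 0 − 4 = -4 (mod 5).
    Reduce coefficients mod 5: 1·t ≡ 1 (mod 5).
    So t ≡ 1 (mod 5).
    Then x = 4 + 16·1 = 20, valid modulo lcm(16, 5) = 80: x ≡ 20 (mod 80).
  Combine with x ≡ 1 (mod 3); new modulus lcm = 240.
    Write x = 20 + 80·t and substitute into x ≡ 1 (mod 3): 80·t ≡ 1 − 20 = -19 (mod 3).
    Reduce coefficients mod 3: 2·t ≡ 2 (mod 3).
    The inverse of 2 mod 3 is 2 (since 2·2 = 4 = 1·3 + 1), so t ≡ 2·2 = 4 ≡ 1 (mod 3).
    Then x = 20 + 80·1 = 100, valid modulo lcm(80, 3) = 240: x ≡ 100 (mod 240).
  Combine with x ≡ 10 (mod 11); new modulus lcm = 2640.
    Write x = 100 + 240·t and substitute into x ≡ 10 (mod 11): 240·t ≡ 10 − 100 = -90 (mod 11).
    Reduce coefficients mod 11: 9·t ≡ 9 (mod 11).
    The inverse of 9 mod 11 is 5 (since 9·5 = 45 = 4·11 + 1), so t ≡ 5·9 = 45 ≡ 1 (mod 11).
    Then x = 100 + 240·1 = 340, valid modulo lcm(240, 11) = 2640: x ≡ 340 (mod 2640).
Verify against each original: 340 mod 16 = 4, 340 mod 5 = 0, 340 mod 3 = 1, 340 mod 11 = 10.

x ≡ 340 (mod 2640).


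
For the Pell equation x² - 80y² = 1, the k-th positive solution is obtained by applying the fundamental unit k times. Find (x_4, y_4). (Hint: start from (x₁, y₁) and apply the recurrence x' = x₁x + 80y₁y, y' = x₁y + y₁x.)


Step 1: Find the fundamental solution (x₁, y₁) of x² - 80y² = 1.
  Expand √80 as a continued fraction. a₀ = ⌊√80⌋ = 8; iterate m_{k+1} = d_k·a_k − m_k, d_{k+1} = (80 − m_{k+1}²)/d_k, a_{k+1} = ⌊(a₀ + m_{k+1})/d_{k+1}⌋ (starting m₀ = 0, d₀ = 1), with convergents p_k = a_k·p_{k-1} + p_{k-2}, q_k = a_k·q_{k-1} + q_{k-2} (p₋₁ = 1, q₋₁ = 0):
  k = 0: a₀ = 8; p₀/q₀ = 8/1; p₀² − 80·q₀² = 64 − 80 = -16.
  k = 1: m = 8, d = 16, a = ⌊(8 + 8)/16⌋ = 1; p/q = (1·8 + 1)/(1·1 + 0) = 9/1; p² − 80·q² = 81 − 80 = 1.
  The first convergent with p² − 80·q² = 1 gives the fundamental solution (x₁, y₁) = (9, 1).
Step 2: Apply the recurrence (x_{n+1}, y_{n+1}) = (x₁x_n + 80y₁y_n, x₁y_n + y₁x_n) repeatedly.
  From (x_1, y_1) = (9, 1): x_2 = 9·9 + 80·1·1 = 161; y_2 = 9·1 + 1·9 = 18.
  From (x_2, y_2) = (161, 18): x_3 = 9·161 + 80·1·18 = 2889; y_3 = 9·18 + 1·161 = 323.
  From (x_3, y_3) = (2889, 323): x_4 = 9·2889 + 80·1·323 = 51841; y_4 = 9·323 + 1·2889 = 5796.
Step 3: Verify x_4² - 80·y_4² = 2687489281 - 2687489280 = 1 (should be 1). ✓

(x_1, y_1) = (9, 1); (x_4, y_4) = (51841, 5796).


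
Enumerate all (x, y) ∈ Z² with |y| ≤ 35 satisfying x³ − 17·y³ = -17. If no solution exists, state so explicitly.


The equation is x³ - 17y³ = -17. For fixed y, x³ = 17·y³ − 17, so a solution requires the RHS to be a perfect cube.
Strategy: iterate y from -35 to 35, compute RHS = 17·y³ − 17, and check whether it is a (positive or negative) perfect cube.
Check small values of y:
  y = 0: RHS = -17 is not a perfect cube.
  y = 1: RHS = 0 = (0)³ ⇒ x = 0 works.
  y = -1: RHS = -34 is not a perfect cube.
  y = 2: RHS = 119 is not a perfect cube.
  y = -2: RHS = -153 is not a perfect cube.
  y = 3: RHS = 442 is not a perfect cube.
  y = -3: RHS = -476 is not a perfect cube.
Continuing the search up to |y| = 35 finds no further solutions beyond those listed.
Collected solutions: (0, 1).

Solutions (with |y| ≤ 35): (0, 1).


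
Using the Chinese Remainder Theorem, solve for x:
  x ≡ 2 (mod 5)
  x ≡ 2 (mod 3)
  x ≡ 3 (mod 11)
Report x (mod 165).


Moduli 5, 3, 11 are pairwise coprime; by CRT there is a unique solution modulo M = 5 · 3 · 11 = 165.
Solve pairwise, accumulating the modulus:
  Start with x ≡ 2 (mod 5).
  Combine with x ≡ 2 (mod 3): since gcd(5, 3) = 1, we get a unique residue mod 15.
    Write x = 2 + 5·t and substitute into x ≡ 2 (mod 3): 5·t ≡ 2 − 2 = 0 (mod 3).
    Reduce coefficients mod 3: 2·t ≡ 0 (mod 3).
    The inverse of 2 mod 3 is 2 (since 2·2 = 4 = 1·3 + 1), so t ≡ 2·0 = 0 ≡ 0 (mod 3).
    Then x = 2 + 5·0 = 2, valid modulo lcm(5, 3) = 15: x ≡ 2 (mod 15).
  Combine with x ≡ 3 (mod 11): since gcd(15, 11) = 1, we get a unique residue mod 165.
    Write x = 2 + 15·t and substitute into x ≡ 3 (mod 11): 15·t ≡ 3 − 2 = 1 (mod 11).
    Reduce coefficients mod 11: 4·t ≡ 1 (mod 11).
    The inverse of 4 mod 11 is 3 (since 4·3 = 12 = 1·11 + 1), so t ≡ 3·1 = 3 ≡ 3 (mod 11).
    Then x = 2 + 15·3 = 47, valid modulo lcm(15, 11) = 165: x ≡ 47 (mod 165).
Verify: 47 mod 5 = 2 ✓, 47 mod 3 = 2 ✓, 47 mod 11 = 3 ✓.

x ≡ 47 (mod 165).


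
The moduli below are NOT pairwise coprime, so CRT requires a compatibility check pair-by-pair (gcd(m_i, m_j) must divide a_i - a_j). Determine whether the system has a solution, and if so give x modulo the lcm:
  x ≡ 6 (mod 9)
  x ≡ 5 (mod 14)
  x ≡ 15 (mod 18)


Moduli 9, 14, 18 are not pairwise coprime, so CRT works modulo lcm(m_i) when all pairwise compatibility conditions hold.
Pairwise compatibility: gcd(m_i, m_j) must divide a_i - a_j for every pair.
Merge one congruence at a time:
  Start: x ≡ 6 (mod 9).
  Combine with x ≡ 5 (mod 14): gcd(9, 14) = 1; 5 - 6 = -1, which IS divisible by 1, so compatible.
    Write x = 6 + 9·t and substitute into x ≡ 5 (mod 14): 9·t ≡ 5 − 6 = -1 (mod 14).
    Reduce coefficients mod 14: 9·t ≡ 13 (mod 14).
    The inverse of 9 mod 14 is 11 (since 9·11 = 99 = 7·14 + 1), so t ≡ 11·13 = 143 ≡ 3 (mod 14).
    Then x = 6 + 9·3 = 33, valid modulo lcm(9, 14) = 126: x ≡ 33 (mod 126).
  Combine with x ≡ 15 (mod 18): gcd(126, 18) = 18; 15 - 33 = -18, which IS divisible by 18, so compatible.
    Write x = 33 + 126·t and substitute into x ≡ 15 (mod 18): 126·t ≡ 15 − 33 = -18 (mod 18).
    Divide the congruence (and modulus) by g = 18: 7·t ≡ -1 (mod 1).
    Modulo 1 every t works; take t = 0.
    Then x = 33 + 126·0 = 33, valid modulo lcm(126, 18) = 126: x ≡ 33 (mod 126).
Verify: 33 mod 9 = 6, 33 mod 14 = 5, 33 mod 18 = 15.

x ≡ 33 (mod 126).


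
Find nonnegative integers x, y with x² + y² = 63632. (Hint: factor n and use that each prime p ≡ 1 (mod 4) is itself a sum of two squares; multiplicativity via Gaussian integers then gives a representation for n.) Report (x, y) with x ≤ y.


Step 1: Factor n = 63632 = 2^4 · 41 · 97.
Step 2: Check the mod-4 condition on each prime factor: 2 = 2 (special); 41 ≡ 1 (mod 4), exponent 1; 97 ≡ 1 (mod 4), exponent 1.
All primes ≡ 3 (mod 4) appear to even exponent (or don't appear), so by the two-squares theorem n IS expressible as a sum of two squares.
Step 3: Build a representation. Group n = k² · m with k = 4 and m = 41 · 97 = 3977 (a product of primes ≡ 1 (mod 4)); a representation of m scales to one of n via (k·x)² + (k·y)² = k²(x² + y²). Each prime p ≡ 1 (mod 4) is itself a sum of two squares; find a² by testing p − a² for a perfect square:
  41: 41 − 1² = 40, 41 − 2² = 37, 41 − 3² = 32, 41 − 4² = 25 = 5² ⇒ 41 = 4² + 5².
  97: 97 − 1² = 96, 97 − 2² = 93, 97 − 3² = 88, 97 − 4² = 81 = 9² ⇒ 97 = 4² + 9².
  Combine using the Brahmagupta–Fibonacci identity (a² + b²)(c² + d²) = (ac − bd)² + (ad + bc)² = (ac + bd)² + (ad − bc)²:
  41 · 97 = 3977: from (4² + 5²)(4² + 9²), take (4·4 − 5·9, 4·9 + 5·4) = (16 − 45, 36 + 20) = (-29, 56); dropping signs (only squares matter) gives (29, 56); check 29² + 56² = 841 + 3136 = 3977 ✓.
  Scale by k = 4: (4·29, 4·56) = (116, 224).
Step 4: Order so x ≤ y and verify: 116² + 224² = 13456 + 50176 = 63632 = n. ✓

n = 63632 = 116² + 224² (one valid representation with x ≤ y).


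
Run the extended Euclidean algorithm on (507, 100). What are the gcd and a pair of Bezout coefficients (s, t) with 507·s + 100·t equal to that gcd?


Euclidean algorithm on (507, 100) — divide until remainder is 0:
  507 = 5 · 100 + 7
  100 = 14 · 7 + 2
  7 = 3 · 2 + 1
  2 = 2 · 1 + 0
gcd(507, 100) = 1.
Track Bezout coefficients alongside the remainders: start with r₀ = 507 = a·1 + b·0 (s = 1, t = 0) and r₁ = 100 = a·0 + b·1 (s = 0, t = 1); each new remainder r_{k+1} = r_{k-1} − q_k·r_k inherits s_{k+1} = s_{k-1} − q_k·s_k, t_{k+1} = t_{k-1} − q_k·t_k, so r_k = a·s_k + b·t_k at every step:
  q = 5: r = 7, s = 1 − 5·0 = 1, t = 0 − 5·1 = -5  (check: 507·1 + 100·(-5) = 7)
  q = 14: r = 2, s = 0 − 14·1 = -14, t = 1 − 14·(-5) = 71  (check: 507·(-14) + 100·71 = 2)
  q = 3: r = 1, s = 1 − 3·(-14) = 43, t = -5 − 3·71 = -218  (check: 507·43 + 100·(-218) = 1)
The row with r = 1 (the gcd) gives the Bezout coefficients s = 43, t = -218.
Result: 507 · (43) + 100 · (-218) = 1.

gcd(507, 100) = 1; s = 43, t = -218 (check: 507·43 + 100·(-218) = 1).


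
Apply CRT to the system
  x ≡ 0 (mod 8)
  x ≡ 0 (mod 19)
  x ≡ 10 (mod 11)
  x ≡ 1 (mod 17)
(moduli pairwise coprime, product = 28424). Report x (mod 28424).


Product of moduli M = 8 · 19 · 11 · 17 = 28424.
Merge one congruence at a time:
  Start: x ≡ 0 (mod 8).
  Combine with x ≡ 0 (mod 19); new modulus lcm = 152.
    Write x = 0 + 8·t and substitute into x ≡ 0 (mod 19): 8·t ≡ 0 − 0 = 0 (mod 19).
    The inverse of 8 mod 19 is 12 (since 8·12 = 96 = 5·19 + 1), so t ≡ 12·0 = 0 ≡ 0 (mod 19).
    Then x = 0 + 8·0 = 0, valid modulo lcm(8, 19) = 152: x ≡ 0 (mod 152).
  Combine with x ≡ 10 (mod 11); new modulus lcm = 1672.
    Write x = 0 + 152·t and substitute into x ≡ 10 (mod 11): 152·t ≡ 10 − 0 = 10 (mod 11).
    Reduce coefficients mod 11: 9·t ≡ 10 (mod 11).
    The inverse of 9 mod 11 is 5 (since 9·5 = 45 = 4·11 + 1), so t ≡ 5·10 = 50 ≡ 6 (mod 11).
    Then x = 0 + 152·6 = 912, valid modulo lcm(152, 11) = 1672: x ≡ 912 (mod 1672).
  Combine with x ≡ 1 (mod 17); new modulus lcm = 28424.
    Write x = 912 + 1672·t and substitute into x ≡ 1 (mod 17): 1672·t ≡ 1 − 912 = -911 (mod 17).
    Reduce coefficients mod 17: 6·t ≡ 7 (mod 17).
    The inverse of 6 mod 17 is 3 (since 6·3 = 18 = 1·17 + 1), so t ≡ 3·7 = 21 ≡ 4 (mod 17).
    Then x = 912 + 1672·4 = 7600, valid modulo lcm(1672, 17) = 28424: x ≡ 7600 (mod 28424).
Verify against each original: 7600 mod 8 = 0, 7600 mod 19 = 0, 7600 mod 11 = 10, 7600 mod 17 = 1.

x ≡ 7600 (mod 28424).


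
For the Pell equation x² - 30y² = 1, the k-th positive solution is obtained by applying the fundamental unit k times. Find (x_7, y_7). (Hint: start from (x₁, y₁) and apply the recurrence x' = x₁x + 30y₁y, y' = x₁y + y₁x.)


Step 1: Find the fundamental solution (x₁, y₁) of x² - 30y² = 1.
  Expand √30 as a continued fraction. a₀ = ⌊√30⌋ = 5; iterate m_{k+1} = d_k·a_k − m_k, d_{k+1} = (30 − m_{k+1}²)/d_k, a_{k+1} = ⌊(a₀ + m_{k+1})/d_{k+1}⌋ (starting m₀ = 0, d₀ = 1), with convergents p_k = a_k·p_{k-1} + p_{k-2}, q_k = a_k·q_{k-1} + q_{k-2} (p₋₁ = 1, q₋₁ = 0):
  k = 0: a₀ = 5; p₀/q₀ = 5/1; p₀² − 30·q₀² = 25 − 30 = -5.
  k = 1: m = 5, d = 5, a = ⌊(5 + 5)/5⌋ = 2; p/q = (2·5 + 1)/(2·1 + 0) = 11/2; p² − 30·q² = 121 − 120 = 1.
  The first convergent with p² − 30·q² = 1 gives the fundamental solution (x₁, y₁) = (11, 2).
Step 2: Apply the recurrence (x_{n+1}, y_{n+1}) = (x₁x_n + 30y₁y_n, x₁y_n + y₁x_n) repeatedly.
  From (x_1, y_1) = (11, 2): x_2 = 11·11 + 30·2·2 = 241; y_2 = 11·2 + 2·11 = 44.
  From (x_2, y_2) = (241, 44): x_3 = 11·241 + 30·2·44 = 5291; y_3 = 11·44 + 2·241 = 966.
  From (x_3, y_3) = (5291, 966): x_4 = 11·5291 + 30·2·966 = 116161; y_4 = 11·966 + 2·5291 = 21208.
  From (x_4, y_4) = (116161, 21208): x_5 = 11·116161 + 30·2·21208 = 2550251; y_5 = 11·21208 + 2·116161 = 465610.
  From (x_5, y_5) = (2550251, 465610): x_6 = 11·2550251 + 30·2·465610 = 55989361; y_6 = 11·465610 + 2·2550251 = 10222212.
  From (x_6, y_6) = (55989361, 10222212): x_7 = 11·55989361 + 30·2·10222212 = 1229215691; y_7 = 11·10222212 + 2·55989361 = 224423054.
Step 3: Verify x_7² - 30·y_7² = 1510971215000607481 - 1510971215000607480 = 1 (should be 1). ✓

(x_1, y_1) = (11, 2); (x_7, y_7) = (1229215691, 224423054).


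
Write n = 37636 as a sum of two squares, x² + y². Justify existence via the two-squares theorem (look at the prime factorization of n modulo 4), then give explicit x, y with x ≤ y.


Step 1: Factor n = 37636 = 2^2 · 97^2.
Step 2: Check the mod-4 condition on each prime factor: 2 = 2 (special); 97 ≡ 1 (mod 4), exponent 2.
All primes ≡ 3 (mod 4) appear to even exponent (or don't appear), so by the two-squares theorem n IS expressible as a sum of two squares.
Step 3: Build a representation. Group n = k² · m with k = 2 and m = 97 · 97 = 9409 (a product of primes ≡ 1 (mod 4)); a representation of m scales to one of n via (k·x)² + (k·y)² = k²(x² + y²). Each prime p ≡ 1 (mod 4) is itself a sum of two squares; find a² by testing p − a² for a perfect square:
  97: 97 − 1² = 96, 97 − 2² = 93, 97 − 3² = 88, 97 − 4² = 81 = 9² ⇒ 97 = 4² + 9².
  Combine using the Brahmagupta–Fibonacci identity (a² + b²)(c² + d²) = (ac − bd)² + (ad + bc)² = (ac + bd)² + (ad − bc)²:
  97 · 97 = 9409: from (4² + 9²)(4² + 9²), take (4·4 − 9·9, 4·9 + 9·4) = (16 − 81, 36 + 36) = (-65, 72); dropping signs (only squares matter) gives (65, 72); check 65² + 72² = 4225 + 5184 = 9409 ✓.
  Scale by k = 2: (2·65, 2·72) = (130, 144).
Step 4: Order so x ≤ y and verify: 130² + 144² = 16900 + 20736 = 37636 = n. ✓

n = 37636 = 130² + 144² (one valid representation with x ≤ y).


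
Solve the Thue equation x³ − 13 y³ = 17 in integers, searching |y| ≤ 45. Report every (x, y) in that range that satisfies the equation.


The equation is x³ - 13y³ = 17. For fixed y, x³ = 13·y³ + 17, so a solution requires the RHS to be a perfect cube.
Strategy: iterate y from -45 to 45, compute RHS = 13·y³ + 17, and check whether it is a (positive or negative) perfect cube.
Check small values of y:
  y = 0: RHS = 17 is not a perfect cube.
  y = 1: RHS = 30 is not a perfect cube.
  y = -1: RHS = 4 is not a perfect cube.
  y = 2: RHS = 121 is not a perfect cube.
  y = -2: RHS = -87 is not a perfect cube.
  y = 3: RHS = 368 is not a perfect cube.
  y = -3: RHS = -334 is not a perfect cube.
Continuing the search up to |y| = 45 finds no solutions either.
No (x, y) in the scanned range satisfies the equation.

No integer solutions with |y| ≤ 45.


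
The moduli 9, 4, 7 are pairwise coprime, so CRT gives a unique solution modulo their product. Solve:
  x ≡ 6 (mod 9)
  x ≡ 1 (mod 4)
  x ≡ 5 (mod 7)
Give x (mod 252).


Moduli 9, 4, 7 are pairwise coprime; by CRT there is a unique solution modulo M = 9 · 4 · 7 = 252.
Solve pairwise, accumulating the modulus:
  Start with x ≡ 6 (mod 9).
  Combine with x ≡ 1 (mod 4): since gcd(9, 4) = 1, we get a unique residue mod 36.
    Write x = 6 + 9·t and substitute into x ≡ 1 (mod 4): 9·t ≡ 1 − 6 = -5 (mod 4).
    Reduce coefficients mod 4: 1·t ≡ 3 (mod 4).
    So t ≡ 3 (mod 4).
    Then x = 6 + 9·3 = 33, valid modulo lcm(9, 4) = 36: x ≡ 33 (mod 36).
  Combine with x ≡ 5 (mod 7): since gcd(36, 7) = 1, we get a unique residue mod 252.
    Write x = 33 + 36·t and substitute into x ≡ 5 (mod 7): 36·t ≡ 5 − 33 = -28 (mod 7).
    Reduce coefficients mod 7: 1·t ≡ 0 (mod 7).
    So t ≡ 0 (mod 7).
    Then x = 33 + 36·0 = 33, valid modulo lcm(36, 7) = 252: x ≡ 33 (mod 252).
Verify: 33 mod 9 = 6 ✓, 33 mod 4 = 1 ✓, 33 mod 7 = 5 ✓.

x ≡ 33 (mod 252).


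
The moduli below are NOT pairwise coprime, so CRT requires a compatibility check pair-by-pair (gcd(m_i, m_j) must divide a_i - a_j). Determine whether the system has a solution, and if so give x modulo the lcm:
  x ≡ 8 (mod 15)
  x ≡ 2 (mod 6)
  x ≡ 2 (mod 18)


Moduli 15, 6, 18 are not pairwise coprime, so CRT works modulo lcm(m_i) when all pairwise compatibility conditions hold.
Pairwise compatibility: gcd(m_i, m_j) must divide a_i - a_j for every pair.
Merge one congruence at a time:
  Start: x ≡ 8 (mod 15).
  Combine with x ≡ 2 (mod 6): gcd(15, 6) = 3; 2 - 8 = -6, which IS divisible by 3, so compatible.
    Write x = 8 + 15·t and substitute into x ≡ 2 (mod 6): 15·t ≡ 2 − 8 = -6 (mod 6).
    Divide the congruence (and modulus) by g = 3: 5·t ≡ -2 (mod 2).
    Reduce coefficients mod 2: 1·t ≡ 0 (mod 2).
    So t ≡ 0 (mod 2).
    Then x = 8 + 15·0 = 8, valid modulo lcm(15, 6) = 30: x ≡ 8 (mod 30).
  Combine with x ≡ 2 (mod 18): gcd(30, 18) = 6; 2 - 8 = -6, which IS divisible by 6, so compatible.
    Write x = 8 + 30·t and substitute into x ≡ 2 (mod 18): 30·t ≡ 2 − 8 = -6 (mod 18).
    Divide the congruence (and modulus) by g = 6: 5·t ≡ -1 (mod 3).
    Reduce coefficients mod 3: 2·t ≡ 2 (mod 3).
    The inverse of 2 mod 3 is 2 (since 2·2 = 4 = 1·3 + 1), so t ≡ 2·2 = 4 ≡ 1 (mod 3).
    Then x = 8 + 30·1 = 38, valid modulo lcm(30, 18) = 90: x ≡ 38 (mod 90).
Verify: 38 mod 15 = 8, 38 mod 6 = 2, 38 mod 18 = 2.

x ≡ 38 (mod 90).


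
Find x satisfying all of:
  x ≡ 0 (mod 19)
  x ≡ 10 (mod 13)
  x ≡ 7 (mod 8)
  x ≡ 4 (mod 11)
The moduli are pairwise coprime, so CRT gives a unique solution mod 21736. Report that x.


Product of moduli M = 19 · 13 · 8 · 11 = 21736.
Merge one congruence at a time:
  Start: x ≡ 0 (mod 19).
  Combine with x ≡ 10 (mod 13); new modulus lcm = 247.
    Write x = 0 + 19·t and substitute into x ≡ 10 (mod 13): 19·t ≡ 10 − 0 = 10 (mod 13).
    Reduce coefficients mod 13: 6·t ≡ 10 (mod 13).
    The inverse of 6 mod 13 is 11 (since 6·11 = 66 = 5·13 + 1), so t ≡ 11·10 = 110 ≡ 6 (mod 13).
    Then x = 0 + 19·6 = 114, valid modulo lcm(19, 13) = 247: x ≡ 114 (mod 247).
  Combine with x ≡ 7 (mod 8); new modulus lcm = 1976.
    Write x = 114 + 247·t and substitute into x ≡ 7 (mod 8): 247·t ≡ 7 − 114 = -107 (mod 8).
    Reduce coefficients mod 8: 7·t ≡ 5 (mod 8).
    The inverse of 7 mod 8 is 7 (since 7·7 = 49 = 6·8 + 1), so t ≡ 7·5 = 35 ≡ 3 (mod 8).
    Then x = 114 + 247·3 = 855, valid modulo lcm(247, 8) = 1976: x ≡ 855 (mod 1976).
  Combine with x ≡ 4 (mod 11); new modulus lcm = 21736.
    Write x = 855 + 1976·t and substitute into x ≡ 4 (mod 11): 1976·t ≡ 4 − 855 = -851 (mod 11).
    Reduce coefficients mod 11: 7·t ≡ 7 (mod 11).
    The inverse of 7 mod 11 is 8 (since 7·8 = 56 = 5·11 + 1), so t ≡ 8·7 = 56 ≡ 1 (mod 11).
    Then x = 855 + 1976·1 = 2831, valid modulo lcm(1976, 11) = 21736: x ≡ 2831 (mod 21736).
Verify against each original: 2831 mod 19 = 0, 2831 mod 13 = 10, 2831 mod 8 = 7, 2831 mod 11 = 4.

x ≡ 2831 (mod 21736).


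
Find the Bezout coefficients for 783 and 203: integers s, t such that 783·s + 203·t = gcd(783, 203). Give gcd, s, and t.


Euclidean algorithm on (783, 203) — divide until remainder is 0:
  783 = 3 · 203 + 174
  203 = 1 · 174 + 29
  174 = 6 · 29 + 0
gcd(783, 203) = 29.
Track Bezout coefficients alongside the remainders: start with r₀ = 783 = a·1 + b·0 (s = 1, t = 0) and r₁ = 203 = a·0 + b·1 (s = 0, t = 1); each new remainder r_{k+1} = r_{k-1} − q_k·r_k inherits s_{k+1} = s_{k-1} − q_k·s_k, t_{k+1} = t_{k-1} − q_k·t_k, so r_k = a·s_k + b·t_k at every step:
  q = 3: r = 174, s = 1 − 3·0 = 1, t = 0 − 3·1 = -3  (check: 783·1 + 203·(-3) = 174)
  q = 1: r = 29, s = 0 − 1·1 = -1, t = 1 − 1·(-3) = 4  (check: 783·(-1) + 203·4 = 29)
The row with r = 29 (the gcd) gives the Bezout coefficients s = -1, t = 4.
Result: 783 · (-1) + 203 · (4) = 29.

gcd(783, 203) = 29; s = -1, t = 4 (check: 783·(-1) + 203·4 = 29).


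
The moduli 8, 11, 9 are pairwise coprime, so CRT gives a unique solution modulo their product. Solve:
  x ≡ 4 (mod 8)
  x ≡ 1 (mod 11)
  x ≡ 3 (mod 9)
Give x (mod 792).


Moduli 8, 11, 9 are pairwise coprime; by CRT there is a unique solution modulo M = 8 · 11 · 9 = 792.
Solve pairwise, accumulating the modulus:
  Start with x ≡ 4 (mod 8).
  Combine with x ≡ 1 (mod 11): since gcd(8, 11) = 1, we get a unique residue mod 88.
    Write x = 4 + 8·t and substitute into x ≡ 1 (mod 11): 8·t ≡ 1 − 4 = -3 (mod 11).
    Reduce coefficients mod 11: 8·t ≡ 8 (mod 11).
    The inverse of 8 mod 11 is 7 (since 8·7 = 56 = 5·11 + 1), so t ≡ 7·8 = 56 ≡ 1 (mod 11).
    Then x = 4 + 8·1 = 12, valid modulo lcm(8, 11) = 88: x ≡ 12 (mod 88).
  Combine with x ≡ 3 (mod 9): since gcd(88, 9) = 1, we get a unique residue mod 792.
    Write x = 12 + 88·t and substitute into x ≡ 3 (mod 9): 88·t ≡ 3 − 12 = -9 (mod 9).
    Reduce coefficients mod 9: 7·t ≡ 0 (mod 9).
    The inverse of 7 mod 9 is 4 (since 7·4 = 28 = 3·9 + 1), so t ≡ 4·0 = 0 ≡ 0 (mod 9).
    Then x = 12 + 88·0 = 12, valid modulo lcm(88, 9) = 792: x ≡ 12 (mod 792).
Verify: 12 mod 8 = 4 ✓, 12 mod 11 = 1 ✓, 12 mod 9 = 3 ✓.

x ≡ 12 (mod 792).


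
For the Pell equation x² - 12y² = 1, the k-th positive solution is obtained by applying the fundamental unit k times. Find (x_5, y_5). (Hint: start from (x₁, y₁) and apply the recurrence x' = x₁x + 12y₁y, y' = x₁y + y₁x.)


Step 1: Find the fundamental solution (x₁, y₁) of x² - 12y² = 1.
  Expand √12 as a continued fraction. a₀ = ⌊√12⌋ = 3; iterate m_{k+1} = d_k·a_k − m_k, d_{k+1} = (12 − m_{k+1}²)/d_k, a_{k+1} = ⌊(a₀ + m_{k+1})/d_{k+1}⌋ (starting m₀ = 0, d₀ = 1), with convergents p_k = a_k·p_{k-1} + p_{k-2}, q_k = a_k·q_{k-1} + q_{k-2} (p₋₁ = 1, q₋₁ = 0):
  k = 0: a₀ = 3; p₀/q₀ = 3/1; p₀² − 12·q₀² = 9 − 12 = -3.
  k = 1: m = 3, d = 3, a = ⌊(3 + 3)/3⌋ = 2; p/q = (2·3 + 1)/(2·1 + 0) = 7/2; p² − 12·q² = 49 − 48 = 1.
  The first convergent with p² − 12·q² = 1 gives the fundamental solution (x₁, y₁) = (7, 2).
Step 2: Apply the recurrence (x_{n+1}, y_{n+1}) = (x₁x_n + 12y₁y_n, x₁y_n + y₁x_n) repeatedly.
  From (x_1, y_1) = (7, 2): x_2 = 7·7 + 12·2·2 = 97; y_2 = 7·2 + 2·7 = 28.
  From (x_2, y_2) = (97, 28): x_3 = 7·97 + 12·2·28 = 1351; y_3 = 7·28 + 2·97 = 390.
  From (x_3, y_3) = (1351, 390): x_4 = 7·1351 + 12·2·390 = 18817; y_4 = 7·390 + 2·1351 = 5432.
  From (x_4, y_4) = (18817, 5432): x_5 = 7·18817 + 12·2·5432 = 262087; y_5 = 7·5432 + 2·18817 = 75658.
Step 3: Verify x_5² - 12·y_5² = 68689595569 - 68689595568 = 1 (should be 1). ✓

(x_1, y_1) = (7, 2); (x_5, y_5) = (262087, 75658).


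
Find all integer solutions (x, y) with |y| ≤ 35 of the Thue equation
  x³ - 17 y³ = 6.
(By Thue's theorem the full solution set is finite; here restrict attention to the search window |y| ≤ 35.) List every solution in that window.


The equation is x³ - 17y³ = 6. For fixed y, x³ = 17·y³ + 6, so a solution requires the RHS to be a perfect cube.
Strategy: iterate y from -35 to 35, compute RHS = 17·y³ + 6, and check whether it is a (positive or negative) perfect cube.
Check small values of y:
  y = 0: RHS = 6 is not a perfect cube.
  y = 1: RHS = 23 is not a perfect cube.
  y = -1: RHS = -11 is not a perfect cube.
  y = 2: RHS = 142 is not a perfect cube.
  y = -2: RHS = -130 is not a perfect cube.
  y = 3: RHS = 465 is not a perfect cube.
  y = -3: RHS = -453 is not a perfect cube.
Continuing the search up to |y| = 35 finds no solutions either.
No (x, y) in the scanned range satisfies the equation.

No integer solutions with |y| ≤ 35.


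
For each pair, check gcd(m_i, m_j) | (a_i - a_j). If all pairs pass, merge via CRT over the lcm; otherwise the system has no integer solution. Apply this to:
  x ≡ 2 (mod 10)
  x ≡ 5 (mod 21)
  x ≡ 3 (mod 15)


Moduli 10, 21, 15 are not pairwise coprime, so CRT works modulo lcm(m_i) when all pairwise compatibility conditions hold.
Pairwise compatibility: gcd(m_i, m_j) must divide a_i - a_j for every pair.
Merge one congruence at a time:
  Start: x ≡ 2 (mod 10).
  Combine with x ≡ 5 (mod 21): gcd(10, 21) = 1; 5 - 2 = 3, which IS divisible by 1, so compatible.
    Write x = 2 + 10·t and substitute into x ≡ 5 (mod 21): 10·t ≡ 5 − 2 = 3 (mod 21).
    The inverse of 10 mod 21 is 19 (since 10·19 = 190 = 9·21 + 1), so t ≡ 19·3 = 57 ≡ 15 (mod 21).
    Then x = 2 + 10·15 = 152, valid modulo lcm(10, 21) = 210: x ≡ 152 (mod 210).
  Combine with x ≡ 3 (mod 15): gcd(210, 15) = 15, and 3 - 152 = -149 is NOT divisible by 15.
    ⇒ system is inconsistent (no integer solution).

No solution (the system is inconsistent).


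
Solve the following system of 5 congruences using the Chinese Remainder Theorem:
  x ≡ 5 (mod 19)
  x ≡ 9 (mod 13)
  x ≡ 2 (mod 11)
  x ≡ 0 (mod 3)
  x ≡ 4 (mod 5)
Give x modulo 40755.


Product of moduli M = 19 · 13 · 11 · 3 · 5 = 40755.
Merge one congruence at a time:
  Start: x ≡ 5 (mod 19).
  Combine with x ≡ 9 (mod 13); new modulus lcm = 247.
    Write x = 5 + 19·t and substitute into x ≡ 9 (mod 13): 19·t ≡ 9 − 5 = 4 (mod 13).
    Reduce coefficients mod 13: 6·t ≡ 4 (mod 13).
    The inverse of 6 mod 13 is 11 (since 6·11 = 66 = 5·13 + 1), so t ≡ 11·4 = 44 ≡ 5 (mod 13).
    Then x = 5 + 19·5 = 100, valid modulo lcm(19, 13) = 247: x ≡ 100 (mod 247).
  Combine with x ≡ 2 (mod 11); new modulus lcm = 2717.
    Write x = 100 + 247·t and substitute into x ≡ 2 (mod 11): 247·t ≡ 2 − 100 = -98 (mod 11).
    Reduce coefficients mod 11: 5·t ≡ 1 (mod 11).
    The inverse of 5 mod 11 is 9 (since 5·9 = 45 = 4·11 + 1), so t ≡ 9·1 = 9 ≡ 9 (mod 11).
    Then x = 100 + 247·9 = 2323, valid modulo lcm(247, 11) = 2717: x ≡ 2323 (mod 2717).
  Combine with x ≡ 0 (mod 3); new modulus lcm = 8151.
    Write x = 2323 + 2717·t and substitute into x ≡ 0 (mod 3): 2717·t ≡ 0 − 2323 = -2323 (mod 3).
    Reduce coefficients mod 3: 2·t ≡ 2 (mod 3).
    The inverse of 2 mod 3 is 2 (since 2·2 = 4 = 1·3 + 1), so t ≡ 2·2 = 4 ≡ 1 (mod 3).
    Then x = 2323 + 2717·1 = 5040, valid modulo lcm(2717, 3) = 8151: x ≡ 5040 (mod 8151).
  Combine with x ≡ 4 (mod 5); new modulus lcm = 40755.
    Write x = 5040 + 8151·t and substitute into x ≡ 4 (mod 5): 8151·t ≡ 4 − 5040 = -5036 (mod 5).
    Reduce coefficients mod 5: 1·t ≡ 4 (mod 5).
    So t ≡ 4 (mod 5).
    Then x = 5040 + 8151·4 = 37644, valid modulo lcm(8151, 5) = 40755: x ≡ 37644 (mod 40755).
Verify against each original: 37644 mod 19 = 5, 37644 mod 13 = 9, 37644 mod 11 = 2, 37644 mod 3 = 0, 37644 mod 5 = 4.

x ≡ 37644 (mod 40755).


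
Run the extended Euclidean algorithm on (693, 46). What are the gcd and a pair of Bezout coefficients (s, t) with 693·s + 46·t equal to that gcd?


Euclidean algorithm on (693, 46) — divide until remainder is 0:
  693 = 15 · 46 + 3
  46 = 15 · 3 + 1
  3 = 3 · 1 + 0
gcd(693, 46) = 1.
Track Bezout coefficients alongside the remainders: start with r₀ = 693 = a·1 + b·0 (s = 1, t = 0) and r₁ = 46 = a·0 + b·1 (s = 0, t = 1); each new remainder r_{k+1} = r_{k-1} − q_k·r_k inherits s_{k+1} = s_{k-1} − q_k·s_k, t_{k+1} = t_{k-1} − q_k·t_k, so r_k = a·s_k + b·t_k at every step:
  q = 15: r = 3, s = 1 − 15·0 = 1, t = 0 − 15·1 = -15  (check: 693·1 + 46·(-15) = 3)
  q = 15: r = 1, s = 0 − 15·1 = -15, t = 1 − 15·(-15) = 226  (check: 693·(-15) + 46·226 = 1)
The row with r = 1 (the gcd) gives the Bezout coefficients s = -15, t = 226.
Result: 693 · (-15) + 46 · (226) = 1.

gcd(693, 46) = 1; s = -15, t = 226 (check: 693·(-15) + 46·226 = 1).


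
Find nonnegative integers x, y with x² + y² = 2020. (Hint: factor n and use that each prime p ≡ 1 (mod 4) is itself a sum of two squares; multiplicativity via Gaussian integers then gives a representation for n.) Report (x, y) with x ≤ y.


Step 1: Factor n = 2020 = 2^2 · 5 · 101.
Step 2: Check the mod-4 condition on each prime factor: 2 = 2 (special); 5 ≡ 1 (mod 4), exponent 1; 101 ≡ 1 (mod 4), exponent 1.
All primes ≡ 3 (mod 4) appear to even exponent (or don't appear), so by the two-squares theorem n IS expressible as a sum of two squares.
Step 3: Build a representation. Group n = k² · m with k = 2 and m = 5 · 101 = 505 (a product of primes ≡ 1 (mod 4)); a representation of m scales to one of n via (k·x)² + (k·y)² = k²(x² + y²). Each prime p ≡ 1 (mod 4) is itself a sum of two squares; find a² by testing p − a² for a perfect square:
  5: 5 − 1² = 4 = 2² ⇒ 5 = 1² + 2².
  101: 101 − 1² = 100 = 10² ⇒ 101 = 1² + 10².
  Combine using the Brahmagupta–Fibonacci identity (a² + b²)(c² + d²) = (ac − bd)² + (ad + bc)² = (ac + bd)² + (ad − bc)²:
  5 · 101 = 505: from (1² + 2²)(1² + 10²), take (1·1 − 2·10, 1·10 + 2·1) = (1 − 20, 10 + 2) = (-19, 12); dropping signs (only squares matter) gives (19, 12); check 19² + 12² = 361 + 144 = 505 ✓.
  Scale by k = 2: (2·19, 2·12) = (38, 24).
Step 4: Order so x ≤ y and verify: 24² + 38² = 576 + 1444 = 2020 = n. ✓

n = 2020 = 24² + 38² (one valid representation with x ≤ y).


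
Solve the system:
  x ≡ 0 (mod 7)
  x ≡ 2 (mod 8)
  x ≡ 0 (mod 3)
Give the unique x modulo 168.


Moduli 7, 8, 3 are pairwise coprime; by CRT there is a unique solution modulo M = 7 · 8 · 3 = 168.
Solve pairwise, accumulating the modulus:
  Start with x ≡ 0 (mod 7).
  Combine with x ≡ 2 (mod 8): since gcd(7, 8) = 1, we get a unique residue mod 56.
    Write x = 0 + 7·t and substitute into x ≡ 2 (mod 8): 7·t ≡ 2 − 0 = 2 (mod 8).
    The inverse of 7 mod 8 is 7 (since 7·7 = 49 = 6·8 + 1), so t ≡ 7·2 = 14 ≡ 6 (mod 8).
    Then x = 0 + 7·6 = 42, valid modulo lcm(7, 8) = 56: x ≡ 42 (mod 56).
  Combine with x ≡ 0 (mod 3): since gcd(56, 3) = 1, we get a unique residue mod 168.
    Write x = 42 + 56·t and substitute into x ≡ 0 (mod 3): 56·t ≡ 0 − 42 = -42 (mod 3).
    Reduce coefficients mod 3: 2·t ≡ 0 (mod 3).
    The inverse of 2 mod 3 is 2 (since 2·2 = 4 = 1·3 + 1), so t ≡ 2·0 = 0 ≡ 0 (mod 3).
    Then x = 42 + 56·0 = 42, valid modulo lcm(56, 3) = 168: x ≡ 42 (mod 168).
Verify: 42 mod 7 = 0 ✓, 42 mod 8 = 2 ✓, 42 mod 3 = 0 ✓.

x ≡ 42 (mod 168).


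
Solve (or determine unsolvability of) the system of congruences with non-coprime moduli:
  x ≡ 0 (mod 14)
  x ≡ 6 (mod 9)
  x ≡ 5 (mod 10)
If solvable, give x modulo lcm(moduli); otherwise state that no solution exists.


Moduli 14, 9, 10 are not pairwise coprime, so CRT works modulo lcm(m_i) when all pairwise compatibility conditions hold.
Pairwise compatibility: gcd(m_i, m_j) must divide a_i - a_j for every pair.
Merge one congruence at a time:
  Start: x ≡ 0 (mod 14).
  Combine with x ≡ 6 (mod 9): gcd(14, 9) = 1; 6 - 0 = 6, which IS divisible by 1, so compatible.
    Write x = 0 + 14·t and substitute into x ≡ 6 (mod 9): 14·t ≡ 6 − 0 = 6 (mod 9).
    Reduce coefficients mod 9: 5·t ≡ 6 (mod 9).
    The inverse of 5 mod 9 is 2 (since 5·2 = 10 = 1·9 + 1), so t ≡ 2·6 = 12 ≡ 3 (mod 9).
    Then x = 0 + 14·3 = 42, valid modulo lcm(14, 9) = 126: x ≡ 42 (mod 126).
  Combine with x ≡ 5 (mod 10): gcd(126, 10) = 2, and 5 - 42 = -37 is NOT divisible by 2.
    ⇒ system is inconsistent (no integer solution).

No solution (the system is inconsistent).


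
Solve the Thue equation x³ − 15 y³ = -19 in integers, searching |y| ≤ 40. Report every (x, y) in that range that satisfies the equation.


The equation is x³ - 15y³ = -19. For fixed y, x³ = 15·y³ − 19, so a solution requires the RHS to be a perfect cube.
Strategy: iterate y from -40 to 40, compute RHS = 15·y³ − 19, and check whether it is a (positive or negative) perfect cube.
Check small values of y:
  y = 0: RHS = -19 is not a perfect cube.
  y = 1: RHS = -4 is not a perfect cube.
  y = -1: RHS = -34 is not a perfect cube.
  y = 2: RHS = 101 is not a perfect cube.
  y = -2: RHS = -139 is not a perfect cube.
  y = 3: RHS = 386 is not a perfect cube.
  y = -3: RHS = -424 is not a perfect cube.
Continuing the search up to |y| = 40 finds no solutions either.
No (x, y) in the scanned range satisfies the equation.

No integer solutions with |y| ≤ 40.


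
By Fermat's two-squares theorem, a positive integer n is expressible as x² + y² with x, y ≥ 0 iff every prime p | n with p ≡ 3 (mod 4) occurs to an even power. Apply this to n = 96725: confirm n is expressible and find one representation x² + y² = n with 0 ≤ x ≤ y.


Step 1: Factor n = 96725 = 5^2 · 53 · 73.
Step 2: Check the mod-4 condition on each prime factor: 5 ≡ 1 (mod 4), exponent 2; 53 ≡ 1 (mod 4), exponent 1; 73 ≡ 1 (mod 4), exponent 1.
All primes ≡ 3 (mod 4) appear to even exponent (or don't appear), so by the two-squares theorem n IS expressible as a sum of two squares.
Step 3: Build a representation. Group n = k² · m with k = 5 and m = 53 · 73 = 3869 (a product of primes ≡ 1 (mod 4)); a representation of m scales to one of n via (k·x)² + (k·y)² = k²(x² + y²). Each prime p ≡ 1 (mod 4) is itself a sum of two squares; find a² by testing p − a² for a perfect square:
  53: 53 − 1² = 52, 53 − 2² = 49 = 7² ⇒ 53 = 2² + 7².
  73: 73 − 1² = 72, 73 − 2² = 69, 73 − 3² = 64 = 8² ⇒ 73 = 3² + 8².
  Combine using the Brahmagupta–Fibonacci identity (a² + b²)(c² + d²) = (ac − bd)² + (ad + bc)² = (ac + bd)² + (ad − bc)²:
  53 · 73 = 3869: from (2² + 7²)(3² + 8²), take (2·3 − 7·8, 2·8 + 7·3) = (6 − 56, 16 + 21) = (-50, 37); dropping signs (only squares matter) gives (50, 37); check 50² + 37² = 2500 + 1369 = 3869 ✓.
  Scale by k = 5: (5·50, 5·37) = (250, 185).
Step 4: Order so x ≤ y and verify: 185² + 250² = 34225 + 62500 = 96725 = n. ✓

n = 96725 = 185² + 250² (one valid representation with x ≤ y).


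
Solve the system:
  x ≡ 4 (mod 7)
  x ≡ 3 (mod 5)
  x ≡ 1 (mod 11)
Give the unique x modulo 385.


Moduli 7, 5, 11 are pairwise coprime; by CRT there is a unique solution modulo M = 7 · 5 · 11 = 385.
Solve pairwise, accumulating the modulus:
  Start with x ≡ 4 (mod 7).
  Combine with x ≡ 3 (mod 5): since gcd(7, 5) = 1, we get a unique residue mod 35.
    Write x = 4 + 7·t and substitute into x ≡ 3 (mod 5): 7·t ≡ 3 − 4 = -1 (mod 5).
    Reduce coefficients mod 5: 2·t ≡ 4 (mod 5).
    The inverse of 2 mod 5 is 3 (since 2·3 = 6 = 1·5 + 1), so t ≡ 3·4 = 12 ≡ 2 (mod 5).
    Then x = 4 + 7·2 = 18, valid modulo lcm(7, 5) = 35: x ≡ 18 (mod 35).
  Combine with x ≡ 1 (mod 11): since gcd(35, 11) = 1, we get a unique residue mod 385.
    Write x = 18 + 35·t and substitute into x ≡ 1 (mod 11): 35·t ≡ 1 − 18 = -17 (mod 11).
    Reduce coefficients mod 11: 2·t ≡ 5 (mod 11).
    The inverse of 2 mod 11 is 6 (since 2·6 = 12 = 1·11 + 1), so t ≡ 6·5 = 30 ≡ 8 (mod 11).
    Then x = 18 + 35·8 = 298, valid modulo lcm(35, 11) = 385: x ≡ 298 (mod 385).
Verify: 298 mod 7 = 4 ✓, 298 mod 5 = 3 ✓, 298 mod 11 = 1 ✓.

x ≡ 298 (mod 385).


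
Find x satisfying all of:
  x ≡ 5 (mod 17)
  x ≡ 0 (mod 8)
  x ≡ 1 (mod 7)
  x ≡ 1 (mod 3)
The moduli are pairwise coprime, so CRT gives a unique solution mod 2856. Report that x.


Product of moduli M = 17 · 8 · 7 · 3 = 2856.
Merge one congruence at a time:
  Start: x ≡ 5 (mod 17).
  Combine with x ≡ 0 (mod 8); new modulus lcm = 136.
    Write x = 5 + 17·t and substitute into x ≡ 0 (mod 8): 17·t ≡ 0 − 5 = -5 (mod 8).
    Reduce coefficients mod 8: 1·t ≡ 3 (mod 8).
    So t ≡ 3 (mod 8).
    Then x = 5 + 17·3 = 56, valid modulo lcm(17, 8) = 136: x ≡ 56 (mod 136).
  Combine with x ≡ 1 (mod 7); new modulus lcm = 952.
    Write x = 56 + 136·t and substitute into x ≡ 1 (mod 7): 136·t ≡ 1 − 56 = -55 (mod 7).
    Reduce coefficients mod 7: 3·t ≡ 1 (mod 7).
    The inverse of 3 mod 7 is 5 (since 3·5 = 15 = 2·7 + 1), so t ≡ 5·1 = 5 ≡ 5 (mod 7).
    Then x = 56 + 136·5 = 736, valid modulo lcm(136, 7) = 952: x ≡ 736 (mod 952).
  Combine with x ≡ 1 (mod 3); new modulus lcm = 2856.
    Write x = 736 + 952·t and substitute into x ≡ 1 (mod 3): 952·t ≡ 1 − 736 = -735 (mod 3).
    Reduce coefficients mod 3: 1·t ≡ 0 (mod 3).
    So t ≡ 0 (mod 3).
    Then x = 736 + 952·0 = 736, valid modulo lcm(952, 3) = 2856: x ≡ 736 (mod 2856).
Verify against each original: 736 mod 17 = 5, 736 mod 8 = 0, 736 mod 7 = 1, 736 mod 3 = 1.

x ≡ 736 (mod 2856).
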